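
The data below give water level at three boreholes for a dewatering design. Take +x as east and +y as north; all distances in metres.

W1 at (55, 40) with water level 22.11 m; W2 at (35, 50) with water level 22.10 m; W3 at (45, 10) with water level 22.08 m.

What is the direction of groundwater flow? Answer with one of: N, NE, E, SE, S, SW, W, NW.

SW

Differences from W1: to W2 (Δx, Δy, Δh) = (-20, 10, -0.01); to W3 = (-10, -30, -0.03).
Solve a·Δx + b·Δy = Δh: det = (-20)·(-30) − (-10)·10 = 700.
∂h/∂x = [(-0.01)·(-30) − (-0.03)·10] / 700 = +0.0008571
∂h/∂y = [(-20)·(-0.03) − (-10)·(-0.01)] / 700 = +0.0007143
Flow = −∇h = (-0.0008571 east, -0.0007143 north), which points southwest.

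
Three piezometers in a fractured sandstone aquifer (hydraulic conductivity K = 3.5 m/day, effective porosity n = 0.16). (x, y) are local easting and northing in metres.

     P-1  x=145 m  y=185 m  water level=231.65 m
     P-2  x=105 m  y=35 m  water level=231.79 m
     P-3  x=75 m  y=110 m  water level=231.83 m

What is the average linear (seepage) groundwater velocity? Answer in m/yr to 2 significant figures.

Taking P-1 as reference: P-2−P-1 = (-40, -150, +0.14); P-3−P-1 = (-70, -75, +0.18).
Determinant of the coordinate differences = (-40)·(-75) − (-70)·(-150) = -7500.
∂h/∂x = [(+0.14)·(-75) − (+0.18)·(-150)] / -7500 = -0.002200
∂h/∂y = [(-40)·(+0.18) − (-70)·(+0.14)] / -7500 = -0.0003467
|∇h| = √(-0.002200² + -0.0003467²) = 0.002227
Seepage velocity v = K·i/n = 3.5 × 0.002227 / 0.16 = 0.04872 m/day = 17.79 m/yr.

18 m/yr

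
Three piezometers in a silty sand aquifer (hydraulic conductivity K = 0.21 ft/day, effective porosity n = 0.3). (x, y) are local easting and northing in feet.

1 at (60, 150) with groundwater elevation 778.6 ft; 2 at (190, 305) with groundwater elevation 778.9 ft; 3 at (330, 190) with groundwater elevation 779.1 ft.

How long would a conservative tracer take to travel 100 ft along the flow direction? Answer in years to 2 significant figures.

210 years

With h = a·x + b·y + c and 1 as origin, the differences give:
  130·a + 155·b = +0.3
  270·a + 40·b = +0.5
Eliminate b (×40 and ×155, subtract): -36650·a = -65.50 → a = ∂h/∂x = +0.001787
Back-substitute: b = ∂h/∂y = +0.0004366.
|∇h| = √(0.001787² + 0.0004366²) = 0.00184
Seepage velocity v = K·i/n = 0.21 × 0.00184 / 0.3 = 0.001288 ft/day.
t = 100 / 0.001288 = 7.764e+04 days = 213 years.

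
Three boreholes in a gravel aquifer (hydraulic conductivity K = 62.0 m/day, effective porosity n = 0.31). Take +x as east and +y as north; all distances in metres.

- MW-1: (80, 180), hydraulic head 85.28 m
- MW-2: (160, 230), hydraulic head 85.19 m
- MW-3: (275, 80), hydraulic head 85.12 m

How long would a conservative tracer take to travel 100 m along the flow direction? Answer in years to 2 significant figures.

Three-point gradient (reference MW-1): Δ to MW-2 = (80, 50, -0.09), Δ to MW-3 = (195, -100, -0.16).
∂h/∂x = -0.0009577, ∂h/∂y = -0.0002676 (det = -17750).
|∇h| = √(-0.0009577² + -0.0002676²) = 0.0009944
Seepage velocity v = K·i/n = 62.0 × 0.0009944 / 0.31 = 0.1989 m/day.
t = 100 / 0.1989 = 502.8 days = 1.38 years.

1.4 years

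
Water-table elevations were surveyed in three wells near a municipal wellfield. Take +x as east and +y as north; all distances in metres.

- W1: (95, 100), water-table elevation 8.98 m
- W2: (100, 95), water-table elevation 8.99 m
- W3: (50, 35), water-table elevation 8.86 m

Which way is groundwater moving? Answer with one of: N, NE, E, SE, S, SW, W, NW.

W

Taking W1 as reference: W2−W1 = (5, -5, +0.01); W3−W1 = (-45, -65, -0.12).
Determinant of the coordinate differences = 5·(-65) − (-45)·(-5) = -550.
∂h/∂x = [(+0.01)·(-65) − (-0.12)·(-5)] / -550 = +0.002273
∂h/∂y = [5·(-0.12) − (-45)·(+0.01)] / -550 = +0.0002727
Flow = −∇h = (-0.002273 east, -0.0002727 north), which points west.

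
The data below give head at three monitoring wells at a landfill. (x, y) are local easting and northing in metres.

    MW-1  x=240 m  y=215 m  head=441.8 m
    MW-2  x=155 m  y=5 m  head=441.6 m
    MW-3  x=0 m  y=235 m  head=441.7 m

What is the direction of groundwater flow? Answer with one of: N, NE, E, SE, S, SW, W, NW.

With h = a·x + b·y + c and MW-1 as origin, the differences give:
  (-85)·a + (-210)·b = -0.2
  (-240)·a + 20·b = -0.1
Eliminate b (×20 and ×(-210), subtract): -52100·a = -25.00 → a = ∂h/∂x = +0.0004798
Back-substitute: b = ∂h/∂y = +0.0007582.
Flow = −∇h = (-0.0004798 east, -0.0007582 north), which points southwest.

SW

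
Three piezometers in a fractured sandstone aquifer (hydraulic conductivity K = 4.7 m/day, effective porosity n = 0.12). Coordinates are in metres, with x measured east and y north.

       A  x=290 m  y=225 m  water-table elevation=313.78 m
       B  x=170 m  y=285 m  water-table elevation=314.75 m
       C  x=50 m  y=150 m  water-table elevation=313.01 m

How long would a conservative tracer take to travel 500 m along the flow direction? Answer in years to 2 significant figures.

2.5 years

Taking A as reference: B−A = (-120, 60, +0.97); C−A = (-240, -75, -0.77).
Determinant of the coordinate differences = (-120)·(-75) − (-240)·60 = 23400.
∂h/∂x = [(+0.97)·(-75) − (-0.77)·60] / 23400 = -0.001135
∂h/∂y = [(-120)·(-0.77) − (-240)·(+0.97)] / 23400 = +0.01390
|∇h| = √(-0.001135² + 0.01390²) = 0.01395
Seepage velocity v = K·i/n = 4.7 × 0.01395 / 0.12 = 0.5464 m/day.
t = 500 / 0.5464 = 915.1 days = 2.51 years.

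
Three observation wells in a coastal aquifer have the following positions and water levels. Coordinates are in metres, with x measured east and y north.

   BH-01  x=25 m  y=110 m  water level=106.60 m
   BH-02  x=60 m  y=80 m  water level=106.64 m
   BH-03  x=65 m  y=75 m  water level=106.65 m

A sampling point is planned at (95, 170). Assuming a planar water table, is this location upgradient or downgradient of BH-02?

downgradient

Differences from BH-01: to BH-02 (Δx, Δy, Δh) = (35, -30, +0.04); to BH-03 = (40, -35, +0.05).
Solve a·Δx + b·Δy = Δh: det = 35·(-35) − 40·(-30) = -25.
∂h/∂x = [(+0.04)·(-35) − (+0.05)·(-30)] / -25 = -0.004000
∂h/∂y = [35·(+0.05) − 40·(+0.04)] / -25 = -0.006000
Head at (95, 170) = 106.60 + (-0.004000)·(70) + (-0.006000)·(60) = 105.96 m.
That is lower than the 106.64 m at BH-02, so the point is downgradient.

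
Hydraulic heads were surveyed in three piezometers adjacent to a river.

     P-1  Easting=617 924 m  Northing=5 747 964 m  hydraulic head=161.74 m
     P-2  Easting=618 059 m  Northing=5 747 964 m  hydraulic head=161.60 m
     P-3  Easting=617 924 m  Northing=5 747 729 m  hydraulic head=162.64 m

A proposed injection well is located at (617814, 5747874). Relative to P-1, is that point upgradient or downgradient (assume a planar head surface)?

∂h/∂x = (161.60 − 161.74) / (618059 − 617924) = -0.001037
∂h/∂y = (162.64 − 161.74) / (5747729 − 5747964) = -0.003830
Head at (617814, 5747874) = 161.74 + (-0.001037)·(-110) + (-0.003830)·(-90) = 162.20 m.
That is higher than the 161.74 m at P-1, so the point is upgradient.

upgradient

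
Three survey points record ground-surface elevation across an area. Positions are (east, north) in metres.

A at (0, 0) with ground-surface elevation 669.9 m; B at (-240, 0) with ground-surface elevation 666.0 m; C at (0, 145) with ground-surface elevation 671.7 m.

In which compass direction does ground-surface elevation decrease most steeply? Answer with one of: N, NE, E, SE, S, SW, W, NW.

∂z/∂x = (666.0 − 669.9) / (-240 − 0) = +0.01625
∂z/∂y = (671.7 − 669.9) / (145 − 0) = +0.01241
Steepest decrease is along −∇f = (-0.01625 E, -0.01241 N) → southwest.

SW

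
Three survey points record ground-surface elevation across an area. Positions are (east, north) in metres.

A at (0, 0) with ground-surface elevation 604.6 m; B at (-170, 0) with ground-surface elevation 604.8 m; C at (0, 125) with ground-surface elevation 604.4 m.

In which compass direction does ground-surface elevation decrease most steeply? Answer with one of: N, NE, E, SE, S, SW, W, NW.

∂z/∂x = (604.8 − 604.6) / (-170 − 0) = -0.001176
∂z/∂y = (604.4 − 604.6) / (125 − 0) = -0.001600
Steepest decrease is along −∇f = (+0.001176 E, +0.001600 N) → northeast.

NE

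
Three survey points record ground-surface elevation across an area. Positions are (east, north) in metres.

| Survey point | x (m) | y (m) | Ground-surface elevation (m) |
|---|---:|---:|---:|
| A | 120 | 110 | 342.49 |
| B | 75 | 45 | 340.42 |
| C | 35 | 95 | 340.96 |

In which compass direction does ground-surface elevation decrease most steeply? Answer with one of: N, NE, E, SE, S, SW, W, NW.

With z = a·x + b·y + c and A as origin, the differences give:
  (-45)·a + (-65)·b = -2.07
  (-85)·a + (-15)·b = -1.53
Eliminate b (×(-15) and ×(-65), subtract): -4850·a = -68.400 → a = ∂z/∂x = +0.01410
Back-substitute: b = ∂z/∂y = +0.02208.
Steepest decrease is along −∇f = (-0.01410 E, -0.02208 N) → southwest.

SW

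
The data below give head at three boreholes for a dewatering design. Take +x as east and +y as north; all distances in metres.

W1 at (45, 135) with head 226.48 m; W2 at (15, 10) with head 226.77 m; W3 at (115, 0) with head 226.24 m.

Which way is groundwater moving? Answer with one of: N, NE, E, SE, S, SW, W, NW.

E

Taking W1 as reference: W2−W1 = (-30, -125, +0.29); W3−W1 = (70, -135, -0.24).
Solve a·Δx + b·Δy = Δh: det = (-30)·(-135) − 70·(-125) = 12800.
∂h/∂x = [(+0.29)·(-135) − (-0.24)·(-125)] / 12800 = -0.005402
∂h/∂y = [(-30)·(-0.24) − 70·(+0.29)] / 12800 = -0.001023
Flow = −∇h = (+0.005402 east, +0.001023 north), which points east.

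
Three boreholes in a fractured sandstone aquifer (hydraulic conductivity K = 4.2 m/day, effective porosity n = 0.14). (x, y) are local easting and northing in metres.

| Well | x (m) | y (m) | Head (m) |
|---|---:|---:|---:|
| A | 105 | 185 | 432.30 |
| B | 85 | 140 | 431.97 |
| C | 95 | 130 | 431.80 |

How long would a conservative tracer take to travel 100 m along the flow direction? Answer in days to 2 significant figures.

270 days

With h = a·x + b·y + c and A as origin, the differences give:
  (-20)·a + (-45)·b = -0.33
  (-10)·a + (-55)·b = -0.50
Eliminate b (×(-55) and ×(-45), subtract): 650·a = -4.350 → a = ∂h/∂x = -0.006692
Back-substitute: b = ∂h/∂y = +0.01031.
|∇h| = √(-0.006692² + 0.01031²) = 0.01229
Seepage velocity v = K·i/n = 4.2 × 0.01229 / 0.14 = 0.3687 m/day.
t = 100 / 0.3687 = 271.2 days.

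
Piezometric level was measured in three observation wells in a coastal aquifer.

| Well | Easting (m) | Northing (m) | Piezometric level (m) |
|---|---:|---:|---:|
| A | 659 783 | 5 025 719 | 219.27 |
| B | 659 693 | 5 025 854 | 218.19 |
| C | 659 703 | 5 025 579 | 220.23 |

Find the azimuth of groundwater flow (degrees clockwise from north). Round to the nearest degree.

With h = a·x + b·y + c and A as origin, the differences give:
  (-90)·a + 135·b = -1.08
  (-80)·a + (-140)·b = +0.96
Eliminate b (×(-140) and ×135, subtract): 23400·a = 21.600 → a = ∂h/∂x = +0.0009231
Back-substitute: b = ∂h/∂y = -0.007385.
Flow direction (−∇h) has components (-0.0009231 E, +0.007385 N).
Azimuth = atan2(E, N) = atan2(-0.0009231, +0.007385) = 352.9° ≈ 353°.

353°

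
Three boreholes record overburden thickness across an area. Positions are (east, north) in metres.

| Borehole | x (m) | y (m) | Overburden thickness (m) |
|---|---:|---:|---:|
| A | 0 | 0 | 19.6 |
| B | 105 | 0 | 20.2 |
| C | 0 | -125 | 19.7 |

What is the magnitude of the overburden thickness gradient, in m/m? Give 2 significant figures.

∂d/∂x = (20.2 − 19.6) / (105 − 0) = +0.005714
∂d/∂y = (19.7 − 19.6) / (-125 − 0) = -0.0008000
|∇f| = √(0.005714² + -0.0008000²) = 0.00577 m/m

0.0058 m/m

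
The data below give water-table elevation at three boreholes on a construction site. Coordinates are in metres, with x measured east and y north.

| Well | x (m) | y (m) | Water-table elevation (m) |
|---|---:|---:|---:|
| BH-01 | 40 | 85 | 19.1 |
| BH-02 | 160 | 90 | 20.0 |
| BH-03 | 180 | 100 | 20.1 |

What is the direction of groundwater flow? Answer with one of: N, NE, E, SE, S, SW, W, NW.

Taking BH-01 as reference: BH-02−BH-01 = (120, 5, +0.9); BH-03−BH-01 = (140, 15, +1.0).
Determinant of the coordinate differences = 120·15 − 140·5 = 1100.
∂h/∂x = [(+0.9)·15 − (+1.0)·5] / 1100 = +0.007727
∂h/∂y = [120·(+1.0) − 140·(+0.9)] / 1100 = -0.005455
Flow = −∇h = (-0.007727 east, +0.005455 north), which points northwest.

NW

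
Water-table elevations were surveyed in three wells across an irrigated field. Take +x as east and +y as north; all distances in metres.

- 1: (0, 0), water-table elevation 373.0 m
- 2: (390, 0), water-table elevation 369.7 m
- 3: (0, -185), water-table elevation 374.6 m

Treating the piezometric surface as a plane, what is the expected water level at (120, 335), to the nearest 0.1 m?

369.1 m

∂h/∂x = (369.7 − 373.0) / (390 − 0) = -0.008462
∂h/∂y = (374.6 − 373.0) / (-185 − 0) = -0.008649
h(120, 335) = 373.0 + (-0.008462)·(120) + (-0.008649)·(335) = 373.0 -1.015 -2.897 = 369.087 m.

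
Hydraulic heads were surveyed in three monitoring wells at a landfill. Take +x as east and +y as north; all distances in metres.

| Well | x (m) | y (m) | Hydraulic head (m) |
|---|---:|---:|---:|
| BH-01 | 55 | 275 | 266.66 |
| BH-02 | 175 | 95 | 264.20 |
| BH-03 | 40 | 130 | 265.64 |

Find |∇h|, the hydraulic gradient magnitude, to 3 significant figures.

Taking BH-01 as reference: BH-02−BH-01 = (120, -180, -2.46); BH-03−BH-01 = (-15, -145, -1.02).
Determinant of the coordinate differences = 120·(-145) − (-15)·(-180) = -20100.
∂h/∂x = [(-2.46)·(-145) − (-1.02)·(-180)] / -20100 = -0.008612
∂h/∂y = [120·(-1.02) − (-15)·(-2.46)] / -20100 = +0.007925
|∇h| = √(-0.008612² + 0.007925²) = 0.0117

0.0117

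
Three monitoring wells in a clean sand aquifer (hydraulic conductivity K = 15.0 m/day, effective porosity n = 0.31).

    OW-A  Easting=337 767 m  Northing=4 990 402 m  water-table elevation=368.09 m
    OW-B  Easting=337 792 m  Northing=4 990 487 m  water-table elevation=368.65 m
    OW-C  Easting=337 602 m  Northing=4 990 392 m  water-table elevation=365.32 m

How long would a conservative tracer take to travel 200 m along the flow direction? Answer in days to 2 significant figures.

With h = a·x + b·y + c and OW-A as origin, the differences give:
  25·a + 85·b = +0.56
  (-165)·a + (-10)·b = -2.77
Eliminate b (×(-10) and ×85, subtract): 13775·a = 229.850 → a = ∂h/∂x = +0.01669
Back-substitute: b = ∂h/∂y = +0.001681.
|∇h| = √(0.01669² + 0.001681²) = 0.01677
Seepage velocity v = K·i/n = 15.0 × 0.01677 / 0.31 = 0.8115 m/day.
t = 200 / 0.8115 = 246.5 days.

250 days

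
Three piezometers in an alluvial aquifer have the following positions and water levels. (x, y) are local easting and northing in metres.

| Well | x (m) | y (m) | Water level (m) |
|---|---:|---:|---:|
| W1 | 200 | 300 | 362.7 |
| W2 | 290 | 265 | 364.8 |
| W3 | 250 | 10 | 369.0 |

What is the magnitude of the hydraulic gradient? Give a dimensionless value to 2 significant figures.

0.025

With h = a·x + b·y + c and W1 as origin, the differences give:
  90·a + (-35)·b = +2.1
  50·a + (-290)·b = +6.3
Eliminate b (×(-290) and ×(-35), subtract): -24350·a = -388.50 → a = ∂h/∂x = +0.01595
Back-substitute: b = ∂h/∂y = -0.01897.
|∇h| = √(0.01595² + -0.01897²) = 0.02478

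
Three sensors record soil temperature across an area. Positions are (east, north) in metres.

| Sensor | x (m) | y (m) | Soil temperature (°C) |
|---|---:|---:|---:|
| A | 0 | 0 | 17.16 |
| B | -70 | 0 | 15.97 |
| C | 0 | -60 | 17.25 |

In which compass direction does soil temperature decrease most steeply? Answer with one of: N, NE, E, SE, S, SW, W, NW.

W

∂T/∂x = (15.97 − 17.16) / (-70 − 0) = +0.01700
∂T/∂y = (17.25 − 17.16) / (-60 − 0) = -0.001500
Steepest decrease is along −∇f = (-0.01700 E, +0.001500 N) → west.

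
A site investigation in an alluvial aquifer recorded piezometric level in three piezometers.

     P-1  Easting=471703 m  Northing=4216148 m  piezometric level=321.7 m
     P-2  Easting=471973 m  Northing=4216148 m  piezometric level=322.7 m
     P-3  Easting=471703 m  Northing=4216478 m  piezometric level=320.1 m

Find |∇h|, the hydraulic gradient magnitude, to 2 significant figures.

0.0061

∂h/∂x = (322.7 − 321.7) / (471973 − 471703) = +0.003704
∂h/∂y = (320.1 − 321.7) / (4216478 − 4216148) = -0.004848
|∇h| = √(0.003704² + -0.004848²) = 0.006101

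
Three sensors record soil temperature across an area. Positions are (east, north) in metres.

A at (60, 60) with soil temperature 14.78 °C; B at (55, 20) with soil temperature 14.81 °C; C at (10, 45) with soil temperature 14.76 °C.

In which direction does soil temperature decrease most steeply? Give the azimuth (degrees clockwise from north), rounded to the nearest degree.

322°

Taking A as reference: B−A = (-5, -40, +0.03); C−A = (-50, -15, -0.02).
Determinant of the coordinate differences = (-5)·(-15) − (-50)·(-40) = -1925.
∂T/∂x = [(+0.03)·(-15) − (-0.02)·(-40)] / -1925 = +0.0006494
∂T/∂y = [(-5)·(-0.02) − (-50)·(+0.03)] / -1925 = -0.0008312
Steepest decrease is along −∇f: components (-0.0006494 E, +0.0008312 N).
Azimuth = atan2(-0.0006494, +0.0008312) = 322.0° ≈ 322°.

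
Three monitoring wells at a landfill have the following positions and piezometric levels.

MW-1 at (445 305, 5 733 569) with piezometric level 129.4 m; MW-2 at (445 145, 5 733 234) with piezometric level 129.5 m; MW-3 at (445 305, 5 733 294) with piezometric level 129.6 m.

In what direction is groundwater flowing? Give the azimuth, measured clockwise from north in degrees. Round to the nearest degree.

309°

With h = a·x + b·y + c and MW-1 as origin, the differences give:
  (-160)·a + (-335)·b = +0.1
  0·a + (-275)·b = +0.2
Eliminate b (×(-275) and ×(-335), subtract): 44000·a = 39.50 → a = ∂h/∂x = +0.0008977
Back-substitute: b = ∂h/∂y = -0.0007273.
Flow direction (−∇h) has components (-0.0008977 E, +0.0007273 N).
Azimuth = atan2(E, N) = atan2(-0.0008977, +0.0007273) = 309.0° ≈ 309°.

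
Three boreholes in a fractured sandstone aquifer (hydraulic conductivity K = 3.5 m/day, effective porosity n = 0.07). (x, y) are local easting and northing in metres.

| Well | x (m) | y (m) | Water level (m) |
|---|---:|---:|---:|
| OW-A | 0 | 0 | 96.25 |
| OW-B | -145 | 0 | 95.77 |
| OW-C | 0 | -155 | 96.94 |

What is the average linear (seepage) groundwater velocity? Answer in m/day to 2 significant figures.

0.28 m/day

∂h/∂x = (95.77 − 96.25) / (-145 − 0) = +0.003310
∂h/∂y = (96.94 − 96.25) / (-155 − 0) = -0.004452
|∇h| = √(0.003310² + -0.004452²) = 0.005548
Seepage velocity v = K·i/n = 3.5 × 0.005548 / 0.07 = 0.2774 m/day.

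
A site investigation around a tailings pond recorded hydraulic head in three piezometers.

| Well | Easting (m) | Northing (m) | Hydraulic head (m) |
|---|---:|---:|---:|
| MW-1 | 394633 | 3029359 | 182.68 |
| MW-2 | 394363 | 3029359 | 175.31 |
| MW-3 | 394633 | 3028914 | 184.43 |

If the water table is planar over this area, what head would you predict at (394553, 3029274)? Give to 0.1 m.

∂h/∂x = (175.31 − 182.68) / (394363 − 394633) = +0.02730
∂h/∂y = (184.43 − 182.68) / (3028914 − 3029359) = -0.003933
h(394553, 3029274) = 182.68 + (+0.02730)·(-80) + (-0.003933)·(-85) = 182.68 -2.184 +0.334 = 180.831 m.

180.8 m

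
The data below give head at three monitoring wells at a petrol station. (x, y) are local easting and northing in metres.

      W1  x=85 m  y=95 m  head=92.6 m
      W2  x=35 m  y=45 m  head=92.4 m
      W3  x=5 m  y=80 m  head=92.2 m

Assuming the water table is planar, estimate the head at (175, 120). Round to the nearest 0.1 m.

93.0 m

Taking W1 as reference: W2−W1 = (-50, -50, -0.2); W3−W1 = (-80, -15, -0.4).
Solve a·Δx + b·Δy = Δh: det = (-50)·(-15) − (-80)·(-50) = -3250.
∂h/∂x = [(-0.2)·(-15) − (-0.4)·(-50)] / -3250 = +0.005231
∂h/∂y = [(-50)·(-0.4) − (-80)·(-0.2)] / -3250 = -0.001231
h(175, 120) = 92.6 + (+0.005231)·(90) + (-0.001231)·(25) = 92.6 +0.471 -0.031 = 93.040 m.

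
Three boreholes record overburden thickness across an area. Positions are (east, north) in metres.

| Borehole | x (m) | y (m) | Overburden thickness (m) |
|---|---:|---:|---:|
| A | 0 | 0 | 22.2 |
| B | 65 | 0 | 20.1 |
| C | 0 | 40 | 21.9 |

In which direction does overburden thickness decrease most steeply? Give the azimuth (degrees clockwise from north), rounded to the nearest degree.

077°

∂d/∂x = (20.1 − 22.2) / (65 − 0) = -0.03231
∂d/∂y = (21.9 − 22.2) / (40 − 0) = -0.007500
Steepest decrease is along −∇f: components (+0.03231 E, +0.007500 N).
Azimuth = atan2(+0.03231, +0.007500) = 76.9° ≈ 077°.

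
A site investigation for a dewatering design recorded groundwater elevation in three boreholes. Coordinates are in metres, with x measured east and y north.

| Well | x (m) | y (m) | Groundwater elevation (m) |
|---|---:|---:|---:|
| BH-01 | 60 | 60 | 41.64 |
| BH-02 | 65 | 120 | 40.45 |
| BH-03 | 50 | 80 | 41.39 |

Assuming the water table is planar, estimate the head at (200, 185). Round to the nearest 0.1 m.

37.5 m

Differences from BH-01: to BH-02 (Δx, Δy, Δh) = (5, 60, -1.19); to BH-03 = (-10, 20, -0.25).
Determinant of the coordinate differences = 5·20 − (-10)·60 = 700.
∂h/∂x = [(-1.19)·20 − (-0.25)·60] / 700 = -0.01257
∂h/∂y = [5·(-0.25) − (-10)·(-1.19)] / 700 = -0.01879
h(200, 185) = 41.64 + (-0.01257)·(140) + (-0.01879)·(125) = 41.64 -1.760 -2.348 = 37.532 m.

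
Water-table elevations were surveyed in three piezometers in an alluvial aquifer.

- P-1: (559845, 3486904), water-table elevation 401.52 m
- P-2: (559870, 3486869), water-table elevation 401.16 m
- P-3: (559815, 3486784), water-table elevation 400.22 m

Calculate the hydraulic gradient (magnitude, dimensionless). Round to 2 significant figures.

0.011

Three-point gradient (reference P-1): Δ to P-2 = (25, -35, -0.36), Δ to P-3 = (-30, -120, -1.30).
∂h/∂x = +0.0005679, ∂h/∂y = +0.01069 (det = -4050).
|∇h| = √(0.0005679² + 0.01069²) = 0.01071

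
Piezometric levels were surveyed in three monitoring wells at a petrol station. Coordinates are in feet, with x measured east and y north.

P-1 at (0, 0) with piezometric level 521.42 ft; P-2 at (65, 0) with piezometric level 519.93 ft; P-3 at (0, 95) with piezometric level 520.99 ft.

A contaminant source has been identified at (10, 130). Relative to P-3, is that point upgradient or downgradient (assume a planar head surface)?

∂h/∂x = (519.93 − 521.42) / (65 − 0) = -0.02292
∂h/∂y = (520.99 − 521.42) / (95 − 0) = -0.004526
Head at (10, 130) = 521.42 + (-0.02292)·(10) + (-0.004526)·(130) = 520.60 ft.
That is lower than the 520.99 ft at P-3, so the point is downgradient.

downgradient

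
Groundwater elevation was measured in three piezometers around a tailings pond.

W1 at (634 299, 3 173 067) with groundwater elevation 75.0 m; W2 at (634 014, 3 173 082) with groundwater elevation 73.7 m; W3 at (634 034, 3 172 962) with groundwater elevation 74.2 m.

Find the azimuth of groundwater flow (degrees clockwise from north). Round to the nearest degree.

308°

Three-point gradient (reference W1): Δ to W2 = (-285, 15, -1.3), Δ to W3 = (-265, -105, -0.8).
∂h/∂x = +0.004381, ∂h/∂y = -0.003437 (det = 33900).
Flow direction (−∇h) has components (-0.004381 E, +0.003437 N).
Azimuth = atan2(E, N) = atan2(-0.004381, +0.003437) = 308.1° ≈ 308°.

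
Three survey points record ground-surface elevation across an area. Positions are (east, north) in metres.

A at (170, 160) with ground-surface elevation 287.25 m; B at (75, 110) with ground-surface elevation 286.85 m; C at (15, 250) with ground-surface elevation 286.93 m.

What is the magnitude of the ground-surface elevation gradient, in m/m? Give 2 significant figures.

With z = a·x + b·y + c and A as origin, the differences give:
  (-95)·a + (-50)·b = -0.40
  (-155)·a + 90·b = -0.32
Eliminate b (×90 and ×(-50), subtract): -16300·a = -52.000 → a = ∂z/∂x = +0.003190
Back-substitute: b = ∂z/∂y = +0.001939.
|∇f| = √(0.003190² + 0.001939²) = 0.003733 m/m

0.0037 m/m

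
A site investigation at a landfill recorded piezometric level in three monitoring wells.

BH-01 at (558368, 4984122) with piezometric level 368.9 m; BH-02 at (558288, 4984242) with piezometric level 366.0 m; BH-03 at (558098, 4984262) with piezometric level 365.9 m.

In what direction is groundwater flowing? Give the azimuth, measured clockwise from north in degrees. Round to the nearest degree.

005°

Three-point gradient (reference BH-01): Δ to BH-02 = (-80, 120, -2.9), Δ to BH-03 = (-270, 140, -3.0).
∂h/∂x = -0.002170, ∂h/∂y = -0.02561 (det = 21200).
Flow direction (−∇h) has components (+0.002170 E, +0.02561 N).
Azimuth = atan2(E, N) = atan2(+0.002170, +0.02561) = 4.8° ≈ 005°.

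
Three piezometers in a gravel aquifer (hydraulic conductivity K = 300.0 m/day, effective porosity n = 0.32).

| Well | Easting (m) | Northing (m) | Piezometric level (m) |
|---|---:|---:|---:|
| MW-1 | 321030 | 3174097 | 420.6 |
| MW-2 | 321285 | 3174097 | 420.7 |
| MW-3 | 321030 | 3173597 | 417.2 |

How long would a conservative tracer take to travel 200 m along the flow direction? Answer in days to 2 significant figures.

∂h/∂x = (420.7 − 420.6) / (321285 − 321030) = +0.0003922
∂h/∂y = (417.2 − 420.6) / (3173597 − 3174097) = +0.006800
|∇h| = √(0.0003922² + 0.006800²) = 0.006811
Seepage velocity v = K·i/n = 300.0 × 0.006811 / 0.32 = 6.385 m/day.
t = 200 / 6.385 = 31.32 days.

31 days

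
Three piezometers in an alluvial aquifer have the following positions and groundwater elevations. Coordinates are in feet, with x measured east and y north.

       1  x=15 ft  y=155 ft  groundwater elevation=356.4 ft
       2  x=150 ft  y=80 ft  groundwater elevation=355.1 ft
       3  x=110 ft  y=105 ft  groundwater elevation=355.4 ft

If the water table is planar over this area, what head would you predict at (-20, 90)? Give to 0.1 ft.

359.3 ft

Taking 1 as reference: 2−1 = (135, -75, -1.3); 3−1 = (95, -50, -1.0).
Determinant of the coordinate differences = 135·(-50) − 95·(-75) = 375.
∂h/∂x = [(-1.3)·(-50) − (-1.0)·(-75)] / 375 = -0.02667
∂h/∂y = [135·(-1.0) − 95·(-1.3)] / 375 = -0.03067
h(-20, 90) = 356.4 + (-0.02667)·(-35) + (-0.03067)·(-65) = 356.4 +0.933 +1.993 = 359.327 ft.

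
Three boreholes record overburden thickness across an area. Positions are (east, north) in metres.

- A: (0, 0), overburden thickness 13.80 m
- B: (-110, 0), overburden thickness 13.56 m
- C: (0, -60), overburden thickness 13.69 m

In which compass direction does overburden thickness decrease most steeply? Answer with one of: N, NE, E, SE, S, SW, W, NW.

∂d/∂x = (13.56 − 13.80) / (-110 − 0) = +0.002182
∂d/∂y = (13.69 − 13.80) / (-60 − 0) = +0.001833
Steepest decrease is along −∇f = (-0.002182 E, -0.001833 N) → southwest.

SW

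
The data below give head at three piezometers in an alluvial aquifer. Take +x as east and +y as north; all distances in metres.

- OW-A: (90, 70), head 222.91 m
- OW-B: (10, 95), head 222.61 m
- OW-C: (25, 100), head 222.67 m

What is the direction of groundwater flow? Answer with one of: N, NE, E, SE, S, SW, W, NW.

Taking OW-A as reference: OW-B−OW-A = (-80, 25, -0.30); OW-C−OW-A = (-65, 30, -0.24).
Solve a·Δx + b·Δy = Δh: det = (-80)·30 − (-65)·25 = -775.
∂h/∂x = [(-0.30)·30 − (-0.24)·25] / -775 = +0.003871
∂h/∂y = [(-80)·(-0.24) − (-65)·(-0.30)] / -775 = +0.0003871
Flow = −∇h = (-0.003871 east, -0.0003871 north), which points west.

W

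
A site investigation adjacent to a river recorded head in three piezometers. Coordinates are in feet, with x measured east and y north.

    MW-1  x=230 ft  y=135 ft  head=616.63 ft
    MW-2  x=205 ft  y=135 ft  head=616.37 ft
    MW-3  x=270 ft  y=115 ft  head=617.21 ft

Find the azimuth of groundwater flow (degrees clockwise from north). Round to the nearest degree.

308°

Taking MW-1 as reference: MW-2−MW-1 = (-25, 0, -0.26); MW-3−MW-1 = (40, -20, +0.58).
Solve a·Δx + b·Δy = Δh: det = (-25)·(-20) − 40·0 = 500.
∂h/∂x = [(-0.26)·(-20) − (+0.58)·0] / 500 = +0.01040
∂h/∂y = [(-25)·(+0.58) − 40·(-0.26)] / 500 = -0.008200
Flow direction (−∇h) has components (-0.01040 E, +0.008200 N).
Azimuth = atan2(E, N) = atan2(-0.01040, +0.008200) = 308.3° ≈ 308°.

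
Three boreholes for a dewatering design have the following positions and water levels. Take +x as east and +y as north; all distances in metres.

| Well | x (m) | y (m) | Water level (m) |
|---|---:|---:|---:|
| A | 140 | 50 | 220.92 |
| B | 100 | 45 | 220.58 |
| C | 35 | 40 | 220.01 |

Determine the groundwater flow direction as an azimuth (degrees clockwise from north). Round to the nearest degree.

Differences from A: to B (Δx, Δy, Δh) = (-40, -5, -0.34); to C = (-105, -10, -0.91).
Determinant of the coordinate differences = (-40)·(-10) − (-105)·(-5) = -125.
∂h/∂x = [(-0.34)·(-10) − (-0.91)·(-5)] / -125 = +0.009200
∂h/∂y = [(-40)·(-0.91) − (-105)·(-0.34)] / -125 = -0.005600
Flow direction (−∇h) has components (-0.009200 E, +0.005600 N).
Azimuth = atan2(E, N) = atan2(-0.009200, +0.005600) = 301.3° ≈ 301°.

301°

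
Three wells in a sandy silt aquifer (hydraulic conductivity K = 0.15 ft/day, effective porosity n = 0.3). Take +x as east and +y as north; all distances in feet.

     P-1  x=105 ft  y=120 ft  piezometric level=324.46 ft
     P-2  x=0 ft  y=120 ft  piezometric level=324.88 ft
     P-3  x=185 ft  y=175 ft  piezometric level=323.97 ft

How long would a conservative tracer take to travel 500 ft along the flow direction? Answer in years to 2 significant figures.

With h = a·x + b·y + c and P-1 as origin, the differences give:
  (-105)·a + 0·b = +0.42
  80·a + 55·b = -0.49
Eliminate b (×55 and ×0, subtract): -5775·a = 23.100 → a = ∂h/∂x = -0.004000
Back-substitute: b = ∂h/∂y = -0.003091.
|∇h| = √(-0.004000² + -0.003091²) = 0.005055
Seepage velocity v = K·i/n = 0.15 × 0.005055 / 0.3 = 0.002527 ft/day.
t = 500 / 0.002527 = 1.979e+05 days = 542 years.

540 years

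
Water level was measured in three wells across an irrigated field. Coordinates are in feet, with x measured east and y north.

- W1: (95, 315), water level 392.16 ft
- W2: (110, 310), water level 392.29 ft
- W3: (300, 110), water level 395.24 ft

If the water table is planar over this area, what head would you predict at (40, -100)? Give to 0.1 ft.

395.8 ft

Taking W1 as reference: W2−W1 = (15, -5, +0.13); W3−W1 = (205, -205, +3.08).
Determinant of the coordinate differences = 15·(-205) − 205·(-5) = -2050.
∂h/∂x = [(+0.13)·(-205) − (+3.08)·(-5)] / -2050 = +0.005488
∂h/∂y = [15·(+3.08) − 205·(+0.13)] / -2050 = -0.009537
h(40, -100) = 392.16 + (+0.005488)·(-55) + (-0.009537)·(-415) = 392.16 -0.302 +3.958 = 395.816 ft.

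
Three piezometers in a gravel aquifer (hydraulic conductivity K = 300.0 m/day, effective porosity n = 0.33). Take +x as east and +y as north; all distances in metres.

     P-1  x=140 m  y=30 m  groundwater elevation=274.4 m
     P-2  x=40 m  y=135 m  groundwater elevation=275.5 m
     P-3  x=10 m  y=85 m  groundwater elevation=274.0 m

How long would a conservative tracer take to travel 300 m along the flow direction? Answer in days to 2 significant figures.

Differences from P-1: to P-2 (Δx, Δy, Δh) = (-100, 105, +1.1); to P-3 = (-130, 55, -0.4).
Solve a·Δx + b·Δy = Δh: det = (-100)·55 − (-130)·105 = 8150.
∂h/∂x = [(+1.1)·55 − (-0.4)·105] / 8150 = +0.01258
∂h/∂y = [(-100)·(-0.4) − (-130)·(+1.1)] / 8150 = +0.02245
|∇h| = √(0.01258² + 0.02245²) = 0.02573
Seepage velocity v = K·i/n = 300.0 × 0.02573 / 0.33 = 23.39 m/day.
t = 300 / 23.39 = 12.83 days.

13 days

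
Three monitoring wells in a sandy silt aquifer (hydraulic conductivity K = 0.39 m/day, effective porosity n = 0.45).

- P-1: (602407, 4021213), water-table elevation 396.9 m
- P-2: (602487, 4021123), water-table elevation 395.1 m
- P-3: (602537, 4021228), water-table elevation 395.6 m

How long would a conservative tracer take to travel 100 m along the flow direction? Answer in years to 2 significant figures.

With h = a·x + b·y + c and P-1 as origin, the differences give:
  80·a + (-90)·b = -1.8
  130·a + 15·b = -1.3
Eliminate b (×15 and ×(-90), subtract): 12900·a = -144.00 → a = ∂h/∂x = -0.01116
Back-substitute: b = ∂h/∂y = +0.01008.
|∇h| = √(-0.01116² + 0.01008²) = 0.01504
Seepage velocity v = K·i/n = 0.39 × 0.01504 / 0.45 = 0.01303 m/day.
t = 100 / 0.01303 = 7675 days = 21 years.

21 years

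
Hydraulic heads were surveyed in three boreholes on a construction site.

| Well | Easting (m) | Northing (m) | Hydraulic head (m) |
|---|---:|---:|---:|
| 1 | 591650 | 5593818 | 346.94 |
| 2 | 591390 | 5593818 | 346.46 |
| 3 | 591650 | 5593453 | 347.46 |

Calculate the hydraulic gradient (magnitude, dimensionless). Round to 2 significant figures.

0.0023

∂h/∂x = (346.46 − 346.94) / (591390 − 591650) = +0.001846
∂h/∂y = (347.46 − 346.94) / (5593453 − 5593818) = -0.001425
|∇h| = √(0.001846² + -0.001425²) = 0.002332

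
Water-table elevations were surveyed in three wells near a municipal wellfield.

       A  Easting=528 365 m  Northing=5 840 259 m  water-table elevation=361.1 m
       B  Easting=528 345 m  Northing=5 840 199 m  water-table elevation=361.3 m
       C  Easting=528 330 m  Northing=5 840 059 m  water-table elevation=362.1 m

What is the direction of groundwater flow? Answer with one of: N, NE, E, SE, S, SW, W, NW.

Taking A as reference: B−A = (-20, -60, +0.2); C−A = (-35, -200, +1.0).
Solve a·Δx + b·Δy = Δh: det = (-20)·(-200) − (-35)·(-60) = 1900.
∂h/∂x = [(+0.2)·(-200) − (+1.0)·(-60)] / 1900 = +0.01053
∂h/∂y = [(-20)·(+1.0) − (-35)·(+0.2)] / 1900 = -0.006842
Flow = −∇h = (-0.01053 east, +0.006842 north), which points northwest.

NW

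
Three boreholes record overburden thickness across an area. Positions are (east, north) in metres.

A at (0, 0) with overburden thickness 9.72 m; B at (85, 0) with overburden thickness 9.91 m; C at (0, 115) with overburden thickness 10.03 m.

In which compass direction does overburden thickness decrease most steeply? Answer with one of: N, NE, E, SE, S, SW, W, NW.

SW

∂d/∂x = (9.91 − 9.72) / (85 − 0) = +0.002235
∂d/∂y = (10.03 − 9.72) / (115 − 0) = +0.002696
Steepest decrease is along −∇f = (-0.002235 E, -0.002696 N) → southwest.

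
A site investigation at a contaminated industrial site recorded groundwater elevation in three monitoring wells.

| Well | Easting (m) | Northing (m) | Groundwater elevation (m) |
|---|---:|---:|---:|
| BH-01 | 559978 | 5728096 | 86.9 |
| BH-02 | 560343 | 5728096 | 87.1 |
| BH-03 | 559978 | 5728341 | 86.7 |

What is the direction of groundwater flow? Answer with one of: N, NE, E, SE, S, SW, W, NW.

NW

∂h/∂x = (87.1 − 86.9) / (560343 − 559978) = +0.0005479
∂h/∂y = (86.7 − 86.9) / (5728341 − 5728096) = -0.0008163
Flow = −∇h = (-0.0005479 east, +0.0008163 north), which points northwest.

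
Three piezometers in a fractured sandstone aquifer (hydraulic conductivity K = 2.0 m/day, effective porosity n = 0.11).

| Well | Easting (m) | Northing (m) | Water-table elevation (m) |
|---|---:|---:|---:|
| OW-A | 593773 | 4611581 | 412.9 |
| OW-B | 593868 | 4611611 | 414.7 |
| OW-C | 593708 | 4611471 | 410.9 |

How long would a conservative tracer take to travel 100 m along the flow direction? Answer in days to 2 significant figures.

300 days

With h = a·x + b·y + c and OW-A as origin, the differences give:
  95·a + 30·b = +1.8
  (-65)·a + (-110)·b = -2.0
Eliminate b (×(-110) and ×30, subtract): -8500·a = -138.00 → a = ∂h/∂x = +0.01624
Back-substitute: b = ∂h/∂y = +0.008588.
|∇h| = √(0.01624² + 0.008588²) = 0.01837
Seepage velocity v = K·i/n = 2.0 × 0.01837 / 0.11 = 0.334 m/day.
t = 100 / 0.334 = 299.4 days.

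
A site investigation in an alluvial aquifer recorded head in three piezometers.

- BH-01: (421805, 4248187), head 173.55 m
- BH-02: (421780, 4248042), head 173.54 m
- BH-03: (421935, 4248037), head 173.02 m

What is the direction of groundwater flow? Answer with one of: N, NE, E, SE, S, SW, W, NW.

Differences from BH-01: to BH-02 (Δx, Δy, Δh) = (-25, -145, -0.01); to BH-03 = (130, -150, -0.53).
Solve a·Δx + b·Δy = Δh: det = (-25)·(-150) − 130·(-145) = 22600.
∂h/∂x = [(-0.01)·(-150) − (-0.53)·(-145)] / 22600 = -0.003334
∂h/∂y = [(-25)·(-0.53) − 130·(-0.01)] / 22600 = +0.0006438
Flow = −∇h = (+0.003334 east, -0.0006438 north), which points east.

E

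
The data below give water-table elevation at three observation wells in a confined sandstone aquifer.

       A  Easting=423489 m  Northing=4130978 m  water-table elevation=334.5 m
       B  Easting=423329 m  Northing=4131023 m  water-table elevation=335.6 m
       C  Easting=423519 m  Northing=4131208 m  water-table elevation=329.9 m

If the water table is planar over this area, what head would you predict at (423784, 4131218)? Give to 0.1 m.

Differences from A: to B (Δx, Δy, Δh) = (-160, 45, +1.1); to C = (30, 230, -4.6).
Solve a·Δx + b·Δy = Δh: det = (-160)·230 − 30·45 = -38150.
∂h/∂x = [(+1.1)·230 − (-4.6)·45] / -38150 = -0.01206
∂h/∂y = [(-160)·(-4.6) − 30·(+1.1)] / -38150 = -0.01843
h(423784, 4131218) = 334.5 + (-0.01206)·(295) + (-0.01843)·(240) = 334.5 -3.557 -4.423 = 326.520 m.

326.5 m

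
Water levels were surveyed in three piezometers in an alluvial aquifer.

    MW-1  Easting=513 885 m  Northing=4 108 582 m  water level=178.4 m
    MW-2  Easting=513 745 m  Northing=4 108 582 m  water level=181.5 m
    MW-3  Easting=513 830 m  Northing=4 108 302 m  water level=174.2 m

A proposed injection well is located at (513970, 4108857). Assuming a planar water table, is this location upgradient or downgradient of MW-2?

upgradient

Differences from MW-1: to MW-2 (Δx, Δy, Δh) = (-140, 0, +3.1); to MW-3 = (-55, -280, -4.2).
Solve a·Δx + b·Δy = Δh: det = (-140)·(-280) − (-55)·0 = 39200.
∂h/∂x = [(+3.1)·(-280) − (-4.2)·0] / 39200 = -0.02214
∂h/∂y = [(-140)·(-4.2) − (-55)·(+3.1)] / 39200 = +0.01935
Head at (513970, 4108857) = 178.4 + (-0.02214)·(85) + (+0.01935)·(275) = 181.84 m.
That is higher than the 181.5 m at MW-2, so the point is upgradient.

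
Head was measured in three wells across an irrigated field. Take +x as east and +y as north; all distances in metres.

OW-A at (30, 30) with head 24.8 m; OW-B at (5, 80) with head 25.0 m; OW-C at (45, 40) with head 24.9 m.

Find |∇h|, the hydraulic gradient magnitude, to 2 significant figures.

0.0063

With h = a·x + b·y + c and OW-A as origin, the differences give:
  (-25)·a + 50·b = +0.2
  15·a + 10·b = +0.1
Eliminate b (×10 and ×50, subtract): -1000·a = -3.00 → a = ∂h/∂x = +0.003000
Back-substitute: b = ∂h/∂y = +0.005500.
|∇h| = √(0.003000² + 0.005500²) = 0.006265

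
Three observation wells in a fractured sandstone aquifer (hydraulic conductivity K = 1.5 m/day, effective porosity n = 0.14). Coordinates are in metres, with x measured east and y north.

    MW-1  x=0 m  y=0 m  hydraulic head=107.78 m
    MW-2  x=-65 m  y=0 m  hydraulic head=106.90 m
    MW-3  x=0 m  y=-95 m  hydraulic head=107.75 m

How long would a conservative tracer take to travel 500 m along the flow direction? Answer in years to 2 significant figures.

9.4 years

∂h/∂x = (106.90 − 107.78) / (-65 − 0) = +0.01354
∂h/∂y = (107.75 − 107.78) / (-95 − 0) = +0.0003158
|∇h| = √(0.01354² + 0.0003158²) = 0.01354
Seepage velocity v = K·i/n = 1.5 × 0.01354 / 0.14 = 0.1451 m/day.
t = 500 / 0.1451 = 3446 days = 9.43 years.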